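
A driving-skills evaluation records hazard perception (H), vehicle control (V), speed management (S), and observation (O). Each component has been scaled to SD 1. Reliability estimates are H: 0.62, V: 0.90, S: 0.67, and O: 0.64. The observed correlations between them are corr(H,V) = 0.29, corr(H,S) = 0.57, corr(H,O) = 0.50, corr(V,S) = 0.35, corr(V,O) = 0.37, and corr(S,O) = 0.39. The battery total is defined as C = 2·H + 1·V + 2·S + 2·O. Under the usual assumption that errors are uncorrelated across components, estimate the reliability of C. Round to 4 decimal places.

Var(C) = 2² + 1 + 2² + 2² + 2·[2·0.29 + 4·0.57 + 4·0.50 + 2·0.35 + 2·0.37 + 4·0.39] = 13 + 15.72 = 28.72.
With uncorrelated errors the cross-covariances are all true-score covariance, so they carry over unchanged; only the diagonal terms shrink to ρᵢσᵢ².
True-score variance = [2²·0.62 + 0.90 + 2²·0.67 + 2²·0.64] + 15.72 = 8.62 + 15.72 = 24.34.
Reliability = 24.34 / 28.72 = 0.8475.

0.8475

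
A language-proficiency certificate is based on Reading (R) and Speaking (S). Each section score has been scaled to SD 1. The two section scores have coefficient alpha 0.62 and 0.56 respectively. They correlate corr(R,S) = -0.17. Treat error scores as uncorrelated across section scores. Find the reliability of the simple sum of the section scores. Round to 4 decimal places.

Var(R+S) = 2 + 2·[(-0.17)] = 2 − 0.34 = 1.66.
With uncorrelated errors the cross-covariances are all true-score covariance, so they carry over unchanged; only the diagonal terms shrink to ρᵢσᵢ².
True-score variance = [0.62 + 0.56] − 0.34 = 1.18 − 0.34 = 0.84.
Reliability = 0.84 / 1.66 = 0.5060.

0.5060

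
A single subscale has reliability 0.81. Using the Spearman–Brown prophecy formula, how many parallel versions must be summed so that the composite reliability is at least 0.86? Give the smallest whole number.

2

k ≥ ρ*(1−ρ₁)/(ρ₁(1−ρ*)) = 0.86·0.19 / (0.81·0.14) = 1.441.
Smallest integer k = 2.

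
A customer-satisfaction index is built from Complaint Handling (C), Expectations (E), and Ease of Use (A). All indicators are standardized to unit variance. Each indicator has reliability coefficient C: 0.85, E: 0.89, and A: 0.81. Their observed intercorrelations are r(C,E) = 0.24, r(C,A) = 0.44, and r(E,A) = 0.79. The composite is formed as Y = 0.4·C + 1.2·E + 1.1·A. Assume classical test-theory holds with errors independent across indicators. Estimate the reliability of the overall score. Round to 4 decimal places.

Var(Y) = 0.4² + 1.2² + 1.1² + 2·[0.48·0.24 + 0.44·0.44 + 1.32·0.79] = 2.81 + 2.7032 = 5.5132.
Under uncorrelated errors the observed covariances equal the true-score covariances, so only the own-variance terms attenuate.
True-score variance = [0.4²·0.85 + 1.2²·0.89 + 1.1²·0.81] + 2.7032 = 2.3977 + 2.7032 = 5.1009.
Reliability = 5.1009 / 5.5132 = 0.9252.

0.9252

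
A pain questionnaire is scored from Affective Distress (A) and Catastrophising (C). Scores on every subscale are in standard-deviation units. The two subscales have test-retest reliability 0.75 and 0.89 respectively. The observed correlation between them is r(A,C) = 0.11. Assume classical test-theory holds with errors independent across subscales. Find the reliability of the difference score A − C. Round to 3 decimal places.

0.798

Var(A−C) = 1 + 1 − 2·0.11 = 2 − 0.22 = 1.78.
Because errors are independent across components, Cov(Tᵢ,Tⱼ) = Cov(Xᵢ,Xⱼ); the off-diagonal part of the true-score variance is the same as above.
True-score variance = [0.75 + 0.89] − 0.22 = 1.64 − 0.22 = 1.42.
Reliability = 1.42 / 1.78 = 0.798.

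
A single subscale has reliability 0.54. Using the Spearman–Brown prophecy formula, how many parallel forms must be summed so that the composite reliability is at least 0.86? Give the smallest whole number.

6

k ≥ ρ*(1−ρ₁)/(ρ₁(1−ρ*)) = 0.86·0.46 / (0.54·0.14) = 5.233.
Smallest integer k = 6.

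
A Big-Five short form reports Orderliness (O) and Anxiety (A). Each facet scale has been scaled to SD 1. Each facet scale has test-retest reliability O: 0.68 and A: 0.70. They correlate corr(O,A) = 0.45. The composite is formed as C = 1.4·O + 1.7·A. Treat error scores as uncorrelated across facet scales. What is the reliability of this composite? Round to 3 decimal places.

Var(C) = 1.4² + 1.7² + 2·[2.38·0.45] = 4.85 + 2.142 = 6.992.
Under uncorrelated errors the observed covariances equal the true-score covariances, so only the own-variance terms attenuate.
True-score variance = [1.4²·0.68 + 1.7²·0.70] + 2.142 = 3.3558 + 2.142 = 5.4978.
Reliability = 5.4978 / 6.992 = 0.786.

0.786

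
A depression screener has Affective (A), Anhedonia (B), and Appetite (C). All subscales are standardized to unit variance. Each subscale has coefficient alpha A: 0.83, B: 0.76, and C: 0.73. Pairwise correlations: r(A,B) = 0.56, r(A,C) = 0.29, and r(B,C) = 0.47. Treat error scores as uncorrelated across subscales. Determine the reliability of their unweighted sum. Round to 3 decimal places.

0.879

Var(A+B+C) = 3 + 2·[0.56 + 0.29 + 0.47] = 3 + 2.64 = 5.64.
Under uncorrelated errors the observed covariances equal the true-score covariances, so only the own-variance terms attenuate.
True-score variance = [0.83 + 0.76 + 0.73] + 2.64 = 2.32 + 2.64 = 4.96.
Reliability = 4.96 / 5.64 = 0.879.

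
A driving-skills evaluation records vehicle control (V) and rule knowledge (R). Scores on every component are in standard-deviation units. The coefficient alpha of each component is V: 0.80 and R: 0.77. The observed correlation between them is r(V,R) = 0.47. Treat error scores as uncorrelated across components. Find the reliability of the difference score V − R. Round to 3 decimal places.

0.594

Var(V−R) = 1 + 1 − 2·0.47 = 2 − 0.94 = 1.06.
Because errors are independent across components, Cov(Tᵢ,Tⱼ) = Cov(Xᵢ,Xⱼ); the off-diagonal part of the true-score variance is the same as above.
True-score variance = [0.80 + 0.77] − 0.94 = 1.57 − 0.94 = 0.63.
Reliability = 0.63 / 1.06 = 0.594.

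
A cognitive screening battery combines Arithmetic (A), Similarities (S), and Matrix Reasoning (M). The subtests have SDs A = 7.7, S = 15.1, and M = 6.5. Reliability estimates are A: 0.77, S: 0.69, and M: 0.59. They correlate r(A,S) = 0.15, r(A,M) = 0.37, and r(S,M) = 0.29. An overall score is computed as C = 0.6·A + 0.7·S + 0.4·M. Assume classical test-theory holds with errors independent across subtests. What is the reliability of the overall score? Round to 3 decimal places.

0.764

Var(C) = 0.6²·7.7² + 0.7²·15.1² + 0.4²·6.5² + 2·[0.42·7.7·15.1·0.15 + 0.24·7.7·6.5·0.37 + 0.28·15.1·6.5·0.29] = 139.829 + 39.4785 = 179.308.
Under uncorrelated errors the observed covariances equal the true-score covariances, so only the own-variance terms attenuate.
True-score variance = [0.6²·7.7²·0.77 + 0.7²·15.1²·0.69 + 0.4²·6.5²·0.59] + 39.4785 = 97.5138 + 39.4785 = 136.992.
Reliability = 136.992 / 179.308 = 0.764.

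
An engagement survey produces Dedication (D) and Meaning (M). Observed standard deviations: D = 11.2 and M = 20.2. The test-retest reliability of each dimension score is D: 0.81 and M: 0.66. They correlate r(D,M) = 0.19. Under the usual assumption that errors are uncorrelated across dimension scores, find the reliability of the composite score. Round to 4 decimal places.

Var(D+M) = 11.2² + 20.2² + 2·[11.2·20.2·0.19] = 533.48 + 85.9712 = 619.451.
With uncorrelated errors the cross-covariances are all true-score covariance, so they carry over unchanged; only the diagonal terms shrink to ρᵢσᵢ².
True-score variance = [11.2²·0.81 + 20.2²·0.66] + 85.9712 = 370.913 + 85.9712 = 456.884.
Reliability = 456.884 / 619.451 = 0.7376.

0.7376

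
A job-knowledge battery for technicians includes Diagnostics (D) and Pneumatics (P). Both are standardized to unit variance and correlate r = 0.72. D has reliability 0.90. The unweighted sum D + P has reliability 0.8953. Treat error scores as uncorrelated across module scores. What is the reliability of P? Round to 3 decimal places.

0.740

Var(D+P) = 2 + 2·0.72 = 3.440.
True-score variance = ρ_D + ρ_P + 2·0.72, so 0.8953 = (0.90 + ρ_P + 1.44) / 3.440.
ρ_P = 0.8953·3.440 − 0.90 − 1.44 = 0.740.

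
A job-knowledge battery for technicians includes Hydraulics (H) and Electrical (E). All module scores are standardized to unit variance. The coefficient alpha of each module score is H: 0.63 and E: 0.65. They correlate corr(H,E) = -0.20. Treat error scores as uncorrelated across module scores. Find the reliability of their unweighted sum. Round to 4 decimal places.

Var(H+E) = 2 + 2·[(-0.20)] = 2 − 0.4 = 1.6.
Under uncorrelated errors the observed covariances equal the true-score covariances, so only the own-variance terms attenuate.
True-score variance = [0.63 + 0.65] − 0.4 = 1.28 − 0.4 = 0.88.
Reliability = 0.88 / 1.6 = 0.5500.

0.5500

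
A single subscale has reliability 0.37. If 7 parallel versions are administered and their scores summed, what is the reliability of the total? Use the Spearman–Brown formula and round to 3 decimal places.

0.804

ρ_k = kρ / (1 + (k−1)ρ) = 7·0.37 / (1 + 6·0.37) = 2.590 / 3.220 = 0.804.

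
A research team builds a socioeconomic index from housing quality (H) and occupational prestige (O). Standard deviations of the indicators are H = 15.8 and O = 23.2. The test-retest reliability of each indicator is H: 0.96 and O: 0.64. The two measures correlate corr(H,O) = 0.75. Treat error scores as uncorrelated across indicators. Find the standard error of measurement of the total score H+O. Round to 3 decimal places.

14.274

Var(total) = 787.88 + 549.84 = 1337.72.
True-score variance = 584.128 + 549.84 = 1133.97, so reliability = 0.8477.
Error variance = 1337.72 − 1133.97 = 203.752; SEM = √203.752 = 14.274.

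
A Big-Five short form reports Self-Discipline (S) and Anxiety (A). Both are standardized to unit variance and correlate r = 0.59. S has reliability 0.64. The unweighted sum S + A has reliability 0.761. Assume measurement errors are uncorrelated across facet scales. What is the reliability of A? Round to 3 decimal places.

Var(S+A) = 2 + 2·0.59 = 3.180.
True-score variance = ρ_S + ρ_A + 2·0.59, so 0.761 = (0.64 + ρ_A + 1.18) / 3.180.
ρ_A = 0.761·3.180 − 0.64 − 1.18 = 0.600.

0.600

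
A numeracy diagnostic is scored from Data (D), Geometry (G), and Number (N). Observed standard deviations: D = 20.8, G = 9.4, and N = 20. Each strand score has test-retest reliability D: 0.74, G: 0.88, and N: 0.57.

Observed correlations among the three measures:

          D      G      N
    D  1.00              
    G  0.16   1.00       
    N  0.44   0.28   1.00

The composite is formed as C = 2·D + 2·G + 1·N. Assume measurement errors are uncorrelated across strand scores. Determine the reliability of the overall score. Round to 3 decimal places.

0.819

Var(C) = 2²·20.8² + 2²·9.4² + 20² + 2·[4·20.8·9.4·0.16 + 2·20.8·20·0.44 + 2·9.4·20·0.28] = 2484 + 1192.99 = 3676.99.
With uncorrelated errors the cross-covariances are all true-score covariance, so they carry over unchanged; only the diagonal terms shrink to ρᵢσᵢ².
True-score variance = [2²·20.8²·0.74 + 2²·9.4²·0.88 + 20²·0.57] + 1192.99 = 1819.64 + 1192.99 = 3012.63.
Reliability = 3012.63 / 3676.99 = 0.819.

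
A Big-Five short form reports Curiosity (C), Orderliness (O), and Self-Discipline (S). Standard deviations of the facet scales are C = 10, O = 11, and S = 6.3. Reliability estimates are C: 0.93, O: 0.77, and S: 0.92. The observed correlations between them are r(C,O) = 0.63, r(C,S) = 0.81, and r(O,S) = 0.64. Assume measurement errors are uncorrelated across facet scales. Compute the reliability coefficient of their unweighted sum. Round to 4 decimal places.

Var(C+O+S) = 10² + 11² + 6.3² + 2·[10·11·0.63 + 10·6.3·0.81 + 11·6.3·0.64] = 260.69 + 329.364 = 590.054.
With uncorrelated errors the cross-covariances are all true-score covariance, so they carry over unchanged; only the diagonal terms shrink to ρᵢσᵢ².
True-score variance = [10²·0.93 + 11²·0.77 + 6.3²·0.92] + 329.364 = 222.685 + 329.364 = 552.049.
Reliability = 552.049 / 590.054 = 0.9356.

0.9356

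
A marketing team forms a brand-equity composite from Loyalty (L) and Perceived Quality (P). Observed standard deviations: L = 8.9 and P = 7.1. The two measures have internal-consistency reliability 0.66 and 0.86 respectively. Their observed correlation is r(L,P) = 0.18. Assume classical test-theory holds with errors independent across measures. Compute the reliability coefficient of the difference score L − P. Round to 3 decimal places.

0.682

Var(L−P) = 8.9² + 7.1² − 2·8.9·7.1·0.18 = 129.62 − 22.7484 = 106.872.
With uncorrelated errors the cross-covariances are all true-score covariance, so they carry over unchanged; only the diagonal terms shrink to ρᵢσᵢ².
True-score variance = [8.9²·0.66 + 7.1²·0.86] − 22.7484 = 95.6312 − 22.7484 = 72.8828.
Reliability = 72.8828 / 106.872 = 0.682.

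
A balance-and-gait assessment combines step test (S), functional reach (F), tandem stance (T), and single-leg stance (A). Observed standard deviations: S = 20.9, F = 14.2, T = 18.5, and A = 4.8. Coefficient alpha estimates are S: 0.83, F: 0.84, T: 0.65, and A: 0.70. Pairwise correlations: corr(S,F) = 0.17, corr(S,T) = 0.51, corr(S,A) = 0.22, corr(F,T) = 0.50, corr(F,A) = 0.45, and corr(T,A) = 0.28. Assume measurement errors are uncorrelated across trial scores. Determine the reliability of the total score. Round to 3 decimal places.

0.878

Var(S+F+T+A) = 20.9² + 14.2² + 18.5² + 4.8² + 2·[20.9·14.2·0.17 + 20.9·18.5·0.51 + 20.9·4.8·0.22 + 14.2·18.5·0.50 + 14.2·4.8·0.45 + 18.5·4.8·0.28] = 1003.74 + 913.201 = 1916.94.
With uncorrelated errors the cross-covariances are all true-score covariance, so they carry over unchanged; only the diagonal terms shrink to ρᵢσᵢ².
True-score variance = [20.9²·0.83 + 14.2²·0.84 + 18.5²·0.65 + 4.8²·0.70] + 913.201 = 770.52 + 913.201 = 1683.72.
Reliability = 1683.72 / 1916.94 = 0.878.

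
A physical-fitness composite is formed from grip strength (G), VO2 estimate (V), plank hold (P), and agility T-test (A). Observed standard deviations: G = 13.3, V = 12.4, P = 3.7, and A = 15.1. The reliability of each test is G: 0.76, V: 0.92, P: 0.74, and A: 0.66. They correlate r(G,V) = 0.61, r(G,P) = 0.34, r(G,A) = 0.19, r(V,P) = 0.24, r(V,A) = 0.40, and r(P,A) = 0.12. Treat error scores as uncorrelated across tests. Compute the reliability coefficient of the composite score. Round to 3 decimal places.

Var(G+V+P+A) = 13.3² + 12.4² + 3.7² + 15.1² + 2·[13.3·12.4·0.61 + 13.3·3.7·0.34 + 13.3·15.1·0.19 + 12.4·3.7·0.24 + 12.4·15.1·0.40 + 3.7·15.1·0.12] = 572.35 + 496.204 = 1068.55.
With uncorrelated errors the cross-covariances are all true-score covariance, so they carry over unchanged; only the diagonal terms shrink to ρᵢσᵢ².
True-score variance = [13.3²·0.76 + 12.4²·0.92 + 3.7²·0.74 + 15.1²·0.66] + 496.204 = 436.513 + 496.204 = 932.717.
Reliability = 932.717 / 1068.55 = 0.873.

0.873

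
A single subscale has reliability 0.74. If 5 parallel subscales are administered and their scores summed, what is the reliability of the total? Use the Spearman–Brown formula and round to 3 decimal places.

ρ_k = kρ / (1 + (k−1)ρ) = 5·0.74 / (1 + 4·0.74) = 3.700 / 3.960 = 0.934.

0.934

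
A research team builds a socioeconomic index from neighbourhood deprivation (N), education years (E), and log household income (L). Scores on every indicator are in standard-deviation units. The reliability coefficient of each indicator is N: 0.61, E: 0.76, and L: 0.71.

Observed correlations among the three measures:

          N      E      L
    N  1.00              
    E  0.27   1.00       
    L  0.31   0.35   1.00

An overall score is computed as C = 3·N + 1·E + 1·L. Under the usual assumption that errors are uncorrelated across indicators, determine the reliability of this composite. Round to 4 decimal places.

0.7339

Var(C) = 3² + 1 + 1 + 2·[3·0.27 + 3·0.31 + 0.35] = 11 + 4.18 = 15.18.
Under uncorrelated errors the observed covariances equal the true-score covariances, so only the own-variance terms attenuate.
True-score variance = [3²·0.61 + 0.76 + 0.71] + 4.18 = 6.96 + 4.18 = 11.14.
Reliability = 11.14 / 15.18 = 0.7339.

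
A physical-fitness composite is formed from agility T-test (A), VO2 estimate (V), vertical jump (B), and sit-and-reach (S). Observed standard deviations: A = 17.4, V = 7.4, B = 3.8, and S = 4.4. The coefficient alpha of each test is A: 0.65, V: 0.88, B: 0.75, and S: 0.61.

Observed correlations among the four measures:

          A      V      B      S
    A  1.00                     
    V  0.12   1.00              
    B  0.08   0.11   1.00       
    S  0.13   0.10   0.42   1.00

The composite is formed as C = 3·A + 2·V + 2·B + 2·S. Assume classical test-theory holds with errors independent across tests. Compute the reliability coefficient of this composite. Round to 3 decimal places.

Var(C) = 3²·17.4² + 2²·7.4² + 2²·3.8² + 2²·4.4² + 2·[6·17.4·7.4·0.12 + 6·17.4·3.8·0.08 + 6·17.4·4.4·0.13 + 4·7.4·3.8·0.11 + 4·7.4·4.4·0.10 + 4·3.8·4.4·0.42] = 3079.08 + 475.296 = 3554.38.
Because errors are independent across components, Cov(Tᵢ,Tⱼ) = Cov(Xᵢ,Xⱼ); the off-diagonal part of the true-score variance is the same as above.
True-score variance = [3²·17.4²·0.65 + 2²·7.4²·0.88 + 2²·3.8²·0.75 + 2²·4.4²·0.61] + 475.296 = 2054.46 + 475.296 = 2529.76.
Reliability = 2529.76 / 3554.38 = 0.712.

0.712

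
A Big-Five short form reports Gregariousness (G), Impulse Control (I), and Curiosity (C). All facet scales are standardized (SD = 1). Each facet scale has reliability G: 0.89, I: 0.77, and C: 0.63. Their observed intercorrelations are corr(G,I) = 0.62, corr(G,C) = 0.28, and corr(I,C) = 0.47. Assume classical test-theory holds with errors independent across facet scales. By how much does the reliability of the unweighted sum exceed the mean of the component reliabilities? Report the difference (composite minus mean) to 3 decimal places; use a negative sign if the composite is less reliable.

Var(sum) = 3 + 2.74 = 5.74; true-score variance = 2.29 + 2.74 = 5.03; composite reliability = 0.8763.
Mean component reliability = 0.7633.
Difference = 0.8763 − 0.7633 = 0.113.

0.113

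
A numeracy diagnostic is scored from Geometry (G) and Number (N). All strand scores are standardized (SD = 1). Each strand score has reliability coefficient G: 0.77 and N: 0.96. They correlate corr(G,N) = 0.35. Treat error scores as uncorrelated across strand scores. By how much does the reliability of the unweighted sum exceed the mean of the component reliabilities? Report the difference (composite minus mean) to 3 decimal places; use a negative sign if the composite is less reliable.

0.035

Var(sum) = 2 + 0.7 = 2.7; true-score variance = 1.73 + 0.7 = 2.43; composite reliability = 0.9000.
Mean component reliability = 0.8650.
Difference = 0.9000 − 0.8650 = 0.035.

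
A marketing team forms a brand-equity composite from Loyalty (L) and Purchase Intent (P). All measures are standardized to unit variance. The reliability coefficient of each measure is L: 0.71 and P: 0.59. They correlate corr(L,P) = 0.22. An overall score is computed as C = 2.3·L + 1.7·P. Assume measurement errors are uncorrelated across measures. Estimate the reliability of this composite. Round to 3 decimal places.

Var(C) = 2.3² + 1.7² + 2·[3.91·0.22] = 8.18 + 1.7204 = 9.9004.
With uncorrelated errors the cross-covariances are all true-score covariance, so they carry over unchanged; only the diagonal terms shrink to ρᵢσᵢ².
True-score variance = [2.3²·0.71 + 1.7²·0.59] + 1.7204 = 5.461 + 1.7204 = 7.1814.
Reliability = 7.1814 / 9.9004 = 0.725.

0.725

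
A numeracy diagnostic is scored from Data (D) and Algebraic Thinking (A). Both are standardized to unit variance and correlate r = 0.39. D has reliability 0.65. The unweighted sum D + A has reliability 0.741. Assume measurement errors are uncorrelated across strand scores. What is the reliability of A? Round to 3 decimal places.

0.630

Var(D+A) = 2 + 2·0.39 = 2.780.
True-score variance = ρ_D + ρ_A + 2·0.39, so 0.741 = (0.65 + ρ_A + 0.78) / 2.780.
ρ_A = 0.741·2.780 − 0.65 − 0.78 = 0.630.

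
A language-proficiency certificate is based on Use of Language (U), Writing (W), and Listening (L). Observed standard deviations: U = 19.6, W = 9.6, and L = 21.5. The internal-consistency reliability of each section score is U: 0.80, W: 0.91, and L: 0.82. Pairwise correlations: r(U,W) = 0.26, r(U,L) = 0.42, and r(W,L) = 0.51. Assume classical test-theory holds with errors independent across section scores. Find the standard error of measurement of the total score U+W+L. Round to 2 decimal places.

Var(total) = 938.57 + 662.347 = 1600.92.
True-score variance = 770.239 + 662.347 = 1432.59, so reliability = 0.8949.
Error variance = 1600.92 − 1432.59 = 168.331; SEM = √168.331 = 12.97.

12.97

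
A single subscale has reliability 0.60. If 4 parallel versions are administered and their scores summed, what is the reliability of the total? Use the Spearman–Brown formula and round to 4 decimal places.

ρ_k = kρ / (1 + (k−1)ρ) = 4·0.60 / (1 + 3·0.60) = 2.400 / 2.800 = 0.8571.

0.8571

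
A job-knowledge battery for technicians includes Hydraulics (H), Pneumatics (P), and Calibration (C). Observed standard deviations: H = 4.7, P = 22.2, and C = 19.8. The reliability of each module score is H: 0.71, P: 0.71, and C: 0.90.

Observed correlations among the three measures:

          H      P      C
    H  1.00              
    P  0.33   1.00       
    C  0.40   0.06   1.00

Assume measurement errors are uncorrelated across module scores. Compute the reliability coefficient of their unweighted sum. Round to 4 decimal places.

0.8291

Var(H+P+C) = 4.7² + 22.2² + 19.8² + 2·[4.7·22.2·0.33 + 4.7·19.8·0.40 + 22.2·19.8·0.06] = 906.97 + 196.06 = 1103.03.
With uncorrelated errors the cross-covariances are all true-score covariance, so they carry over unchanged; only the diagonal terms shrink to ρᵢσᵢ².
True-score variance = [4.7²·0.71 + 22.2²·0.71 + 19.8²·0.90] + 196.06 = 718.436 + 196.06 = 914.496.
Reliability = 914.496 / 1103.03 = 0.8291.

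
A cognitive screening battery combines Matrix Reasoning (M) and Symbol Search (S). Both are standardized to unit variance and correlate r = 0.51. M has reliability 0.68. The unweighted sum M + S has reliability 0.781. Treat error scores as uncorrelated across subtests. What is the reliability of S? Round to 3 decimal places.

0.659

Var(M+S) = 2 + 2·0.51 = 3.020.
True-score variance = ρ_M + ρ_S + 2·0.51, so 0.781 = (0.68 + ρ_S + 1.02) / 3.020.
ρ_S = 0.781·3.020 − 0.68 − 1.02 = 0.659.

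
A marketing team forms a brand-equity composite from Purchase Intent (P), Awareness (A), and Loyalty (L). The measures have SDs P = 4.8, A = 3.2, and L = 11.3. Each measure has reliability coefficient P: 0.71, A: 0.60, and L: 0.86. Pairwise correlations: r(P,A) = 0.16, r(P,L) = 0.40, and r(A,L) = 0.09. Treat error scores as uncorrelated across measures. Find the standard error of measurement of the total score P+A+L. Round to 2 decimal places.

5.35

Var(total) = 160.97 + 54.816 = 215.786.
True-score variance = 132.316 + 54.816 = 187.132, so reliability = 0.8672.
Error variance = 215.786 − 187.132 = 28.6542; SEM = √28.6542 = 5.35.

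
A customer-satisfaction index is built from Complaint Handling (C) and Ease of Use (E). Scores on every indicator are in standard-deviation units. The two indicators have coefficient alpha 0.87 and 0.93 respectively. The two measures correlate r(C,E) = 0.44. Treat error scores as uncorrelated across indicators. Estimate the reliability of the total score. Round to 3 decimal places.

Var(C+E) = 2 + 2·[0.44] = 2 + 0.88 = 2.88.
Because errors are independent across components, Cov(Tᵢ,Tⱼ) = Cov(Xᵢ,Xⱼ); the off-diagonal part of the true-score variance is the same as above.
True-score variance = [0.87 + 0.93] + 0.88 = 1.8 + 0.88 = 2.68.
Reliability = 2.68 / 2.88 = 0.931.

0.931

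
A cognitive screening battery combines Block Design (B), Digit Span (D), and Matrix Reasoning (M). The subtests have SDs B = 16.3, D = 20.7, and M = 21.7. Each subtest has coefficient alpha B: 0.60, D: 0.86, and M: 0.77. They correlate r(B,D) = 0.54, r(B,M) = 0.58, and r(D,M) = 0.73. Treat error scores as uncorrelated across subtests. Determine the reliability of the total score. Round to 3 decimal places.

0.894

Var(B+D+M) = 16.3² + 20.7² + 21.7² + 2·[16.3·20.7·0.54 + 16.3·21.7·0.58 + 20.7·21.7·0.73] = 1165.07 + 1430.52 = 2595.59.
Because errors are independent across components, Cov(Tᵢ,Tⱼ) = Cov(Xᵢ,Xⱼ); the off-diagonal part of the true-score variance is the same as above.
True-score variance = [16.3²·0.60 + 20.7²·0.86 + 21.7²·0.77] + 1430.52 = 890.501 + 1430.52 = 2321.02.
Reliability = 2321.02 / 2595.59 = 0.894.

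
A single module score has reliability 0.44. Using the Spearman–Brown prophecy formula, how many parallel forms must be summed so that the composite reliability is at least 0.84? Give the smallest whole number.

7

k ≥ ρ*(1−ρ₁)/(ρ₁(1−ρ*)) = 0.84·0.56 / (0.44·0.16) = 6.682.
Smallest integer k = 7.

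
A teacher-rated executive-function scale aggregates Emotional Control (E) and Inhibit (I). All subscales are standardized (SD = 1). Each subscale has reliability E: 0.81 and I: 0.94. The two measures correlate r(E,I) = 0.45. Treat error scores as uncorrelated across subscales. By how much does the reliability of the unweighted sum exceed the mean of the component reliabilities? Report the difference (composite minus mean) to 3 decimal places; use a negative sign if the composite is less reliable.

Var(sum) = 2 + 0.9 = 2.9; true-score variance = 1.75 + 0.9 = 2.65; composite reliability = 0.9138.
Mean component reliability = 0.8750.
Difference = 0.9138 − 0.8750 = 0.039.

0.039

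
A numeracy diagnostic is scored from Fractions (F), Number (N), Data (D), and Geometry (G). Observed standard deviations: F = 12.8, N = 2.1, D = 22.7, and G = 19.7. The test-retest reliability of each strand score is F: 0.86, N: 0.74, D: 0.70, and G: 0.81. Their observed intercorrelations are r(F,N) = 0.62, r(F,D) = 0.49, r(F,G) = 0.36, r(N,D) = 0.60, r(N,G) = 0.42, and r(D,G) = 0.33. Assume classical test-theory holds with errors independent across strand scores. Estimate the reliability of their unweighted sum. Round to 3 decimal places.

0.871

Var(F+N+D+G) = 12.8² + 2.1² + 22.7² + 19.7² + 2·[12.8·2.1·0.62 + 12.8·22.7·0.49 + 12.8·19.7·0.36 + 2.1·22.7·0.60 + 2.1·19.7·0.42 + 22.7·19.7·0.33] = 1071.63 + 886.735 = 1958.37.
Because errors are independent across components, Cov(Tᵢ,Tⱼ) = Cov(Xᵢ,Xⱼ); the off-diagonal part of the true-score variance is the same as above.
True-score variance = [12.8²·0.86 + 2.1²·0.74 + 22.7²·0.70 + 19.7²·0.81] + 886.735 = 819.222 + 886.735 = 1705.96.
Reliability = 1705.96 / 1958.37 = 0.871.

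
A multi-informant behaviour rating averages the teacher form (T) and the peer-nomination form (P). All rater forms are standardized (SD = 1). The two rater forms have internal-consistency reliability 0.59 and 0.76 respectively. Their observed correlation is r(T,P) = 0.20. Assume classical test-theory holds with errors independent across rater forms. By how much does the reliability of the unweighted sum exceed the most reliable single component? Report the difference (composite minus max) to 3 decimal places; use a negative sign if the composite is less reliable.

-0.031

Var(sum) = 2 + 0.4 = 2.4; true-score variance = 1.35 + 0.4 = 1.75; composite reliability = 0.7292.
Max component reliability = 0.7600.
Difference = 0.7292 − 0.7600 = -0.031.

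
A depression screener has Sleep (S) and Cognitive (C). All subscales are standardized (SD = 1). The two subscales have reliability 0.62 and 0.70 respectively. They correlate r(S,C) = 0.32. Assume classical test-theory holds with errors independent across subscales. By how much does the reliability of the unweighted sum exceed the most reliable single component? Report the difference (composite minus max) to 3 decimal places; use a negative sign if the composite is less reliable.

0.042

Var(sum) = 2 + 0.64 = 2.64; true-score variance = 1.32 + 0.64 = 1.96; composite reliability = 0.7424.
Max component reliability = 0.7000.
Difference = 0.7424 − 0.7000 = 0.042.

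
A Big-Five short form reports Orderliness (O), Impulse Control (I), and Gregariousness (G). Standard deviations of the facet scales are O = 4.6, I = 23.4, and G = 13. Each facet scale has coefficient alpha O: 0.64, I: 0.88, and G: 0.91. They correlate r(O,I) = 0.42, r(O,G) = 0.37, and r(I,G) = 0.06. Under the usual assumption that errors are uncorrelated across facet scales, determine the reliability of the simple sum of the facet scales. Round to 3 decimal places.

Var(O+I+G) = 4.6² + 23.4² + 13² + 2·[4.6·23.4·0.42 + 4.6·13·0.37 + 23.4·13·0.06] = 737.72 + 171.174 = 908.894.
Under uncorrelated errors the observed covariances equal the true-score covariances, so only the own-variance terms attenuate.
True-score variance = [4.6²·0.64 + 23.4²·0.88 + 13²·0.91] + 171.174 = 649.185 + 171.174 = 820.359.
Reliability = 820.359 / 908.894 = 0.903.

0.903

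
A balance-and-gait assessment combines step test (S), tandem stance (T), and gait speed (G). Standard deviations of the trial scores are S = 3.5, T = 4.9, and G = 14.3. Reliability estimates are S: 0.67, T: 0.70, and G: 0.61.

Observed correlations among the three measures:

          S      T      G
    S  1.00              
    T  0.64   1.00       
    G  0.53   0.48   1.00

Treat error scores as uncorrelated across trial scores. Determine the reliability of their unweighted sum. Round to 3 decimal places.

Var(S+T+G) = 3.5² + 4.9² + 14.3² + 2·[3.5·4.9·0.64 + 3.5·14.3·0.53 + 4.9·14.3·0.48] = 240.75 + 142.272 = 383.022.
Under uncorrelated errors the observed covariances equal the true-score covariances, so only the own-variance terms attenuate.
True-score variance = [3.5²·0.67 + 4.9²·0.70 + 14.3²·0.61] + 142.272 = 149.753 + 142.272 = 292.026.
Reliability = 292.026 / 383.022 = 0.762.

0.762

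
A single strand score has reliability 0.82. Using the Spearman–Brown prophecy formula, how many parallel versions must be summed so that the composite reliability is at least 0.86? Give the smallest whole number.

k ≥ ρ*(1−ρ₁)/(ρ₁(1−ρ*)) = 0.86·0.18 / (0.82·0.14) = 1.348.
Smallest integer k = 2.

2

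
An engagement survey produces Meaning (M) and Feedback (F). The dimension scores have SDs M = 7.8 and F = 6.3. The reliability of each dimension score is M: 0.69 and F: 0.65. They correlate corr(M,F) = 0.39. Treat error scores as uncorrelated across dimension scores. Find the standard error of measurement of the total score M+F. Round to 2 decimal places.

Var(total) = 100.53 + 38.3292 = 138.859.
True-score variance = 67.7781 + 38.3292 = 106.107, so reliability = 0.7641.
Error variance = 138.859 − 106.107 = 32.7519; SEM = √32.7519 = 5.72.

5.72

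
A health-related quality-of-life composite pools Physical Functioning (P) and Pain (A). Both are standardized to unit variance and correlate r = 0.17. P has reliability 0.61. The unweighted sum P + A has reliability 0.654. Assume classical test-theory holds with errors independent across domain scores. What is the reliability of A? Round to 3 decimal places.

Var(P+A) = 2 + 2·0.17 = 2.340.
True-score variance = ρ_P + ρ_A + 2·0.17, so 0.654 = (0.61 + ρ_A + 0.34) / 2.340.
ρ_A = 0.654·2.340 − 0.61 − 0.34 = 0.580.

0.580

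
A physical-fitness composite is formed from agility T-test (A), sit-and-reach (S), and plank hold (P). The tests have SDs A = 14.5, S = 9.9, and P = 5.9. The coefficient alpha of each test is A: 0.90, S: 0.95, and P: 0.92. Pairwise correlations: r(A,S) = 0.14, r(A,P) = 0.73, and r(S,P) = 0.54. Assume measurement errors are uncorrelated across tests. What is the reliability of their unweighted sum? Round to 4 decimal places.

0.9497

Var(A+S+P) = 14.5² + 9.9² + 5.9² + 2·[14.5·9.9·0.14 + 14.5·5.9·0.73 + 9.9·5.9·0.54] = 343.07 + 228.18 = 571.25.
With uncorrelated errors the cross-covariances are all true-score covariance, so they carry over unchanged; only the diagonal terms shrink to ρᵢσᵢ².
True-score variance = [14.5²·0.90 + 9.9²·0.95 + 5.9²·0.92] + 228.18 = 314.36 + 228.18 = 542.54.
Reliability = 542.54 / 571.25 = 0.9497.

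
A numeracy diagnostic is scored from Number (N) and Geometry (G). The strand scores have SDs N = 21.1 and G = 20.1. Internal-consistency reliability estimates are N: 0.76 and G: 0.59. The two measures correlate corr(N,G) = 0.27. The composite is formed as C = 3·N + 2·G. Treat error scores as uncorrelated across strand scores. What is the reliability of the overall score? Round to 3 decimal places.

0.768

Var(C) = 3²·21.1² + 2²·20.1² + 2·[6·21.1·20.1·0.27] = 5622.93 + 1374.12 = 6997.05.
With uncorrelated errors the cross-covariances are all true-score covariance, so they carry over unchanged; only the diagonal terms shrink to ρᵢσᵢ².
True-score variance = [3²·21.1²·0.76 + 2²·20.1²·0.59] + 1374.12 = 3998.7 + 1374.12 = 5372.82.
Reliability = 5372.82 / 6997.05 = 0.768.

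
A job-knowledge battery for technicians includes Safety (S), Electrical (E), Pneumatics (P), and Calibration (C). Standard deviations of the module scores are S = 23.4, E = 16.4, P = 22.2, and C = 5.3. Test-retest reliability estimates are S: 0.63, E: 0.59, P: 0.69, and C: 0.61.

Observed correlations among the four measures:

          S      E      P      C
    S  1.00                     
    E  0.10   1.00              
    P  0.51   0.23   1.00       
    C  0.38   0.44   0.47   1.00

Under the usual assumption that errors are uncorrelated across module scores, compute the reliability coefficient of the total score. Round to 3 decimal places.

0.801

Var(S+E+P+C) = 23.4² + 16.4² + 22.2² + 5.3² + 2·[23.4·16.4·0.10 + 23.4·22.2·0.51 + 23.4·5.3·0.38 + 16.4·22.2·0.23 + 16.4·5.3·0.44 + 22.2·5.3·0.47] = 1337.45 + 1055.44 = 2392.89.
Under uncorrelated errors the observed covariances equal the true-score covariances, so only the own-variance terms attenuate.
True-score variance = [23.4²·0.63 + 16.4²·0.59 + 22.2²·0.69 + 5.3²·0.61] + 1055.44 = 860.844 + 1055.44 = 1916.29.
Reliability = 1916.29 / 2392.89 = 0.801.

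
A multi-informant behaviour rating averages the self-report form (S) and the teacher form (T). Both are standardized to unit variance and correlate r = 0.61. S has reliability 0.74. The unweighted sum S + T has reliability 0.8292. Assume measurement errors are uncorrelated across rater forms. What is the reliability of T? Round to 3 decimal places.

Var(S+T) = 2 + 2·0.61 = 3.220.
True-score variance = ρ_S + ρ_T + 2·0.61, so 0.8292 = (0.74 + ρ_T + 1.22) / 3.220.
ρ_T = 0.8292·3.220 − 0.74 − 1.22 = 0.710.

0.710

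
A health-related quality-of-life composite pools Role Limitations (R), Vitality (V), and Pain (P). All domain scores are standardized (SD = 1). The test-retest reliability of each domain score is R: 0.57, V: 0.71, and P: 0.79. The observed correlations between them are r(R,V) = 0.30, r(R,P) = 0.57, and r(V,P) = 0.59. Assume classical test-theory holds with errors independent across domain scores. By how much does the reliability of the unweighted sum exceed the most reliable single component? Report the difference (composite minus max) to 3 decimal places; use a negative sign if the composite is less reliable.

Var(sum) = 3 + 2.92 = 5.92; true-score variance = 2.07 + 2.92 = 4.99; composite reliability = 0.8429.
Max component reliability = 0.7900.
Difference = 0.8429 − 0.7900 = 0.053.

0.053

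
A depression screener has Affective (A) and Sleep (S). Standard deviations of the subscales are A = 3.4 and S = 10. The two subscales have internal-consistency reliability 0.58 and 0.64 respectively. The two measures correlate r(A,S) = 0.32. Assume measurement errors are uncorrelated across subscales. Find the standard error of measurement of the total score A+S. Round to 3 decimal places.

Var(total) = 111.56 + 21.76 = 133.32.
True-score variance = 70.7048 + 21.76 = 92.4648, so reliability = 0.6936.
Error variance = 133.32 − 92.4648 = 40.8552; SEM = √40.8552 = 6.392.

6.392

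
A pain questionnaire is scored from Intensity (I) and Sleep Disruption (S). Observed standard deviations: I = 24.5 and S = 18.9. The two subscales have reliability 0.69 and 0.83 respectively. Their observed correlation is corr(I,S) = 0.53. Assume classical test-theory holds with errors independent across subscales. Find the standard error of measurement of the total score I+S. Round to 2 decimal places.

15.71

Var(total) = 957.46 + 490.833 = 1448.29.
True-score variance = 710.657 + 490.833 = 1201.49, so reliability = 0.8296.
Error variance = 1448.29 − 1201.49 = 246.803; SEM = √246.803 = 15.71.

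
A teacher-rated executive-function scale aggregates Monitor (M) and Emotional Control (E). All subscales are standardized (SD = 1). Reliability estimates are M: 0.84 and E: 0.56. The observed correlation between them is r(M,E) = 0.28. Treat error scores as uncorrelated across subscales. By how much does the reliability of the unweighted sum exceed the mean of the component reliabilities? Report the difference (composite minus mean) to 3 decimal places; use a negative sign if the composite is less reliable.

Var(sum) = 2 + 0.56 = 2.56; true-score variance = 1.4 + 0.56 = 1.96; composite reliability = 0.7656.
Mean component reliability = 0.7000.
Difference = 0.7656 − 0.7000 = 0.066.

0.066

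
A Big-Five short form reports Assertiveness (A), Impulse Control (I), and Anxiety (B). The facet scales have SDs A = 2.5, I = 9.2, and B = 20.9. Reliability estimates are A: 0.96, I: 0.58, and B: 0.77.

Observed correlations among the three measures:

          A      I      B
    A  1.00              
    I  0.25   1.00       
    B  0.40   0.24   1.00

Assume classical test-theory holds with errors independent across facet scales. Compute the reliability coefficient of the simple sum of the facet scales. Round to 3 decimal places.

0.798

Var(A+I+B) = 2.5² + 9.2² + 20.9² + 2·[2.5·9.2·0.25 + 2.5·20.9·0.40 + 9.2·20.9·0.24] = 527.7 + 145.594 = 673.294.
Under uncorrelated errors the observed covariances equal the true-score covariances, so only the own-variance terms attenuate.
True-score variance = [2.5²·0.96 + 9.2²·0.58 + 20.9²·0.77] + 145.594 = 391.435 + 145.594 = 537.029.
Reliability = 537.029 / 673.294 = 0.798.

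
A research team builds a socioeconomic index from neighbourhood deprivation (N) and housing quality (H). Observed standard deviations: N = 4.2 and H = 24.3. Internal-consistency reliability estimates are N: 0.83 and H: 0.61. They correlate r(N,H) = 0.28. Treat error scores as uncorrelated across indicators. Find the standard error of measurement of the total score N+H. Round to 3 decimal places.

15.274

Var(total) = 608.13 + 57.1536 = 665.284.
True-score variance = 374.84 + 57.1536 = 431.994, so reliability = 0.6493.
Error variance = 665.284 − 431.994 = 233.29; SEM = √233.29 = 15.274.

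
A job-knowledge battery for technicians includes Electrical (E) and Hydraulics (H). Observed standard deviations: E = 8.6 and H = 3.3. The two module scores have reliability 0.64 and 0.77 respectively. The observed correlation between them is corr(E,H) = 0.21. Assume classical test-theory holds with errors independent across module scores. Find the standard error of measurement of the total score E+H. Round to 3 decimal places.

Var(total) = 84.85 + 11.9196 = 96.7696.
True-score variance = 55.7197 + 11.9196 = 67.6393, so reliability = 0.6990.
Error variance = 96.7696 − 67.6393 = 29.1303; SEM = √29.1303 = 5.397.

5.397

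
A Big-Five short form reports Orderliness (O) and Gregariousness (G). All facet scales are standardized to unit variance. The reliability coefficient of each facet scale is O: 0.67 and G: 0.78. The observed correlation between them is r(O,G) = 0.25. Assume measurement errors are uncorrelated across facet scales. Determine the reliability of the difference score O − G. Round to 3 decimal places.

Var(O−G) = 1 + 1 − 2·0.25 = 2 − 0.5 = 1.5.
With uncorrelated errors the cross-covariances are all true-score covariance, so they carry over unchanged; only the diagonal terms shrink to ρᵢσᵢ².
True-score variance = [0.67 + 0.78] − 0.5 = 1.45 − 0.5 = 0.95.
Reliability = 0.95 / 1.5 = 0.633.

0.633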